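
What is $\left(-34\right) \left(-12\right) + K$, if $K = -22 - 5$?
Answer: $381$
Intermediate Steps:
$K = -27$
$\left(-34\right) \left(-12\right) + K = \left(-34\right) \left(-12\right) - 27 = 408 - 27 = 381$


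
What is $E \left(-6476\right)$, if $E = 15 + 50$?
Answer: $-420940$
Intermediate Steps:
$E = 65$
$E \left(-6476\right) = 65 \left(-6476\right) = -420940$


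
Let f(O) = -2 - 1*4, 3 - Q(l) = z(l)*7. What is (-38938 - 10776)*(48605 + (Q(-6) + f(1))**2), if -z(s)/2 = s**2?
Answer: -14894612684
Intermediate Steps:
z(s) = -2*s**2
Q(l) = 3 + 14*l**2 (Q(l) = 3 - (-2*l**2)*7 = 3 - (-14)*l**2 = 3 + 14*l**2)
f(O) = -6 (f(O) = -2 - 4 = -6)
(-38938 - 10776)*(48605 + (Q(-6) + f(1))**2) = (-38938 - 10776)*(48605 + ((3 + 14*(-6)**2) - 6)**2) = -49714*(48605 + ((3 + 14*36) - 6)**2) = -49714*(48605 + ((3 + 504) - 6)**2) = -49714*(48605 + (507 - 6)**2) = -49714*(48605 + 501**2) = -49714*(48605 + 251001) = -49714*299606 = -14894612684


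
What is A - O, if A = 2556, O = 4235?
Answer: -1679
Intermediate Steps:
A - O = 2556 - 1*4235 = 2556 - 4235 = -1679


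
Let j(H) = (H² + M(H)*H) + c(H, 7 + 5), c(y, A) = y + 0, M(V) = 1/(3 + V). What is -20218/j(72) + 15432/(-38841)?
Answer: -3610053103/850773264 ≈ -4.2433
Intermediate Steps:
c(y, A) = y
j(H) = H + H² + H/(3 + H) (j(H) = (H² + H/(3 + H)) + H = H + H² + H/(3 + H))
-20218/j(72) + 15432/(-38841) = -20218*(3 + 72)/(72*(1 + (1 + 72)*(3 + 72))) + 15432/(-38841) = -20218*25/(24*(1 + 73*75)) + 15432*(-1/38841) = -20218*25/(24*(1 + 5475)) - 5144/12947 = -20218/(72*(1/75)*5476) - 5144/12947 = -20218/131424/25 - 5144/12947 = -20218*25/131424 - 5144/12947 = -252725/65712 - 5144/12947 = -3610053103/850773264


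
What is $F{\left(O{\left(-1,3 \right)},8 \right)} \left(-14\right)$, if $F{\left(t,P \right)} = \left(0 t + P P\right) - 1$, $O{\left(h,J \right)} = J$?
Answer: $-882$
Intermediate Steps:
$F{\left(t,P \right)} = -1 + P^{2}$ ($F{\left(t,P \right)} = \left(0 + P^{2}\right) - 1 = P^{2} - 1 = -1 + P^{2}$)
$F{\left(O{\left(-1,3 \right)},8 \right)} \left(-14\right) = \left(-1 + 8^{2}\right) \left(-14\right) = \left(-1 + 64\right) \left(-14\right) = 63 \left(-14\right) = -882$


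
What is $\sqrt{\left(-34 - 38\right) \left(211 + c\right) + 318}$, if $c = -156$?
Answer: $i \sqrt{3642} \approx 60.349 i$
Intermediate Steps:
$\sqrt{\left(-34 - 38\right) \left(211 + c\right) + 318} = \sqrt{\left(-34 - 38\right) \left(211 - 156\right) + 318} = \sqrt{\left(-72\right) 55 + 318} = \sqrt{-3960 + 318} = \sqrt{-3642} = i \sqrt{3642}$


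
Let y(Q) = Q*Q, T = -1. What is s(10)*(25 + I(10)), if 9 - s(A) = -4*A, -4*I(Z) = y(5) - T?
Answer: 1813/2 ≈ 906.50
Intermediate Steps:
y(Q) = Q²
I(Z) = -13/2 (I(Z) = -(5² - 1*(-1))/4 = -(25 + 1)/4 = -¼*26 = -13/2)
s(A) = 9 + 4*A (s(A) = 9 - (-4)*A = 9 + 4*A)
s(10)*(25 + I(10)) = (9 + 4*10)*(25 - 13/2) = (9 + 40)*(37/2) = 49*(37/2) = 1813/2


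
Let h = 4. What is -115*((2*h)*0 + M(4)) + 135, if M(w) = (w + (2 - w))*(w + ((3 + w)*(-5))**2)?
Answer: -282535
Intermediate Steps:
M(w) = 2*w + 2*(-15 - 5*w)**2 (M(w) = 2*(w + (-15 - 5*w)**2) = 2*w + 2*(-15 - 5*w)**2)
-115*((2*h)*0 + M(4)) + 135 = -115*((2*4)*0 + (2*4 + 50*(3 + 4)**2)) + 135 = -115*(8*0 + (8 + 50*7**2)) + 135 = -115*(0 + (8 + 50*49)) + 135 = -115*(0 + (8 + 2450)) + 135 = -115*(0 + 2458) + 135 = -115*2458 + 135 = -282670 + 135 = -282535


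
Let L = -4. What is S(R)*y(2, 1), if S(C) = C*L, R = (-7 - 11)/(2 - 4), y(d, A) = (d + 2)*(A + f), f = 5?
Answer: -864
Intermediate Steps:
y(d, A) = (2 + d)*(5 + A) (y(d, A) = (d + 2)*(A + 5) = (2 + d)*(5 + A))
R = 9 (R = -18/(-2) = -18*(-½) = 9)
S(C) = -4*C (S(C) = C*(-4) = -4*C)
S(R)*y(2, 1) = (-4*9)*(10 + 2*1 + 5*2 + 1*2) = -36*(10 + 2 + 10 + 2) = -36*24 = -864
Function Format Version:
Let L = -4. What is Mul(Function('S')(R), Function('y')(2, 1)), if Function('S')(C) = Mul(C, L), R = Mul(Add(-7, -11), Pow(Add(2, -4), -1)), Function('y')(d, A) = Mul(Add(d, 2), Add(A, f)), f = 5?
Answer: -864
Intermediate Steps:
Function('y')(d, A) = Mul(Add(2, d), Add(5, A)) (Function('y')(d, A) = Mul(Add(d, 2), Add(A, 5)) = Mul(Add(2, d), Add(5, A)))
R = 9 (R = Mul(-18, Pow(-2, -1)) = Mul(-18, Rational(-1, 2)) = 9)
Function('S')(C) = Mul(-4, C) (Function('S')(C) = Mul(C, -4) = Mul(-4, C))
Mul(Function('S')(R), Function('y')(2, 1)) = Mul(Mul(-4, 9), Add(10, Mul(2, 1), Mul(5, 2), Mul(1, 2))) = Mul(-36, Add(10, 2, 10, 2)) = Mul(-36, 24) = -864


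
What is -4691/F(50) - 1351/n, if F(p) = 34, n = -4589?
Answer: -21481065/156026 ≈ -137.68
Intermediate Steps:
-4691/F(50) - 1351/n = -4691/34 - 1351/(-4589) = -4691*1/34 - 1351*(-1/4589) = -4691/34 + 1351/4589 = -21481065/156026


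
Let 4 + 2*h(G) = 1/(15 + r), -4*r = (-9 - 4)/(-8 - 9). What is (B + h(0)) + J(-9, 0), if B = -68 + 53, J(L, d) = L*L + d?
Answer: 64482/1007 ≈ 64.034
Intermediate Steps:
r = -13/68 (r = -(-9 - 4)/(4*(-8 - 9)) = -(-13)/(4*(-17)) = -(-13)*(-1)/(4*17) = -¼*13/17 = -13/68 ≈ -0.19118)
J(L, d) = d + L² (J(L, d) = L² + d = d + L²)
h(G) = -1980/1007 (h(G) = -2 + 1/(2*(15 - 13/68)) = -2 + 1/(2*(1007/68)) = -2 + (½)*(68/1007) = -2 + 34/1007 = -1980/1007)
B = -15
(B + h(0)) + J(-9, 0) = (-15 - 1980/1007) + (0 + (-9)²) = -17085/1007 + (0 + 81) = -17085/1007 + 81 = 64482/1007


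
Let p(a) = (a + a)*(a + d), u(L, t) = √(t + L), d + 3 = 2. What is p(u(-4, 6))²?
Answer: 24 - 16*√2 ≈ 1.3726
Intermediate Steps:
d = -1 (d = -3 + 2 = -1)
u(L, t) = √(L + t)
p(a) = 2*a*(-1 + a) (p(a) = (a + a)*(a - 1) = (2*a)*(-1 + a) = 2*a*(-1 + a))
p(u(-4, 6))² = (2*√(-4 + 6)*(-1 + √(-4 + 6)))² = (2*√2*(-1 + √2))² = 8*(-1 + √2)²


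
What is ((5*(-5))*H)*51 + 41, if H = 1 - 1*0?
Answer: -1234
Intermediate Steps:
H = 1 (H = 1 + 0 = 1)
((5*(-5))*H)*51 + 41 = ((5*(-5))*1)*51 + 41 = -25*1*51 + 41 = -25*51 + 41 = -1275 + 41 = -1234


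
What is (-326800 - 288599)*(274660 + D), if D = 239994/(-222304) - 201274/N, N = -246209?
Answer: -4625652391097383261845/27366622768 ≈ -1.6903e+11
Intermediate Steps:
D = -7172333725/27366622768 (D = 239994/(-222304) - 201274/(-246209) = 239994*(-1/222304) - 201274*(-1/246209) = -119997/111152 + 201274/246209 = -7172333725/27366622768 ≈ -0.26208)
(-326800 - 288599)*(274660 + D) = (-326800 - 288599)*(274660 - 7172333725/27366622768) = -615399*7516509437125155/27366622768 = -4625652391097383261845/27366622768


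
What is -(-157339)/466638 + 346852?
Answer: 161854480915/466638 ≈ 3.4685e+5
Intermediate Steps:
-(-157339)/466638 + 346852 = -1*(-157339/466638) + 346852 = 157339/466638 + 346852 = 161854480915/466638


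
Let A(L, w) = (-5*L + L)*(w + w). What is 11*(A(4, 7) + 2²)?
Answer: -2420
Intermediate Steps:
A(L, w) = -8*L*w (A(L, w) = (-4*L)*(2*w) = -8*L*w)
11*(A(4, 7) + 2²) = 11*(-8*4*7 + 2²) = 11*(-224 + 4) = 11*(-220) = -2420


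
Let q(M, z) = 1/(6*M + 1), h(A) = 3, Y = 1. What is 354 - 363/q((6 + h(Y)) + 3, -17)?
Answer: -26145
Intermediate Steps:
q(M, z) = 1/(1 + 6*M)
354 - 363/q((6 + h(Y)) + 3, -17) = 354 - 363/(1/(1 + 6*((6 + 3) + 3))) = 354 - 363/(1/(1 + 6*(9 + 3))) = 354 - 363/(1/(1 + 6*12)) = 354 - 363/(1/(1 + 72)) = 354 - 363/(1/73) = 354 - 363/1/73 = 354 - 363*73 = 354 - 1*26499 = 354 - 26499 = -26145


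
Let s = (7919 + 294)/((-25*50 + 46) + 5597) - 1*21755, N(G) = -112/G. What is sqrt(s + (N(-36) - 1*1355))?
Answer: I*sqrt(110002997)/69 ≈ 152.0*I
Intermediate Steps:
s = -500322/23 (s = 8213/((-1250 + 46) + 5597) - 21755 = 8213/(-1204 + 5597) - 21755 = 8213/4393 - 21755 = 8213*(1/4393) - 21755 = 43/23 - 21755 = -500322/23 ≈ -21753.)
sqrt(s + (N(-36) - 1*1355)) = sqrt(-500322/23 + (-112/(-36) - 1*1355)) = sqrt(-500322/23 + (-112*(-1/36) - 1355)) = sqrt(-500322/23 + (28/9 - 1355)) = sqrt(-500322/23 - 12167/9) = sqrt(-4782739/207) = I*sqrt(110002997)/69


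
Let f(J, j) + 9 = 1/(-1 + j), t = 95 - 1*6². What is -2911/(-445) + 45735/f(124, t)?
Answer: -1178903719/231845 ≈ -5084.9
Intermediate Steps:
t = 59 (t = 95 - 1*36 = 95 - 36 = 59)
f(J, j) = -9 + 1/(-1 + j)
-2911/(-445) + 45735/f(124, t) = -2911/(-445) + 45735/(((10 - 9*59)/(-1 + 59))) = -2911*(-1/445) + 45735/(((10 - 531)/58)) = 2911/445 + 45735/(((1/58)*(-521))) = 2911/445 + 45735/(-521/58) = 2911/445 + 45735*(-58/521) = 2911/445 - 2652630/521 = -1178903719/231845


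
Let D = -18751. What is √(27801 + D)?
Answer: 5*√362 ≈ 95.131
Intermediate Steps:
√(27801 + D) = √(27801 - 18751) = √9050 = 5*√362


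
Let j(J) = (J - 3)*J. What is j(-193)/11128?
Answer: 9457/2782 ≈ 3.3994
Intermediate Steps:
j(J) = J*(-3 + J) (j(J) = (-3 + J)*J = J*(-3 + J))
j(-193)/11128 = -193*(-3 - 193)/11128 = -193*(-196)*(1/11128) = 37828*(1/11128) = 9457/2782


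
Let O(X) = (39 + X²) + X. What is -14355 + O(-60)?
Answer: -10776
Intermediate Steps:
O(X) = 39 + X + X²
-14355 + O(-60) = -14355 + (39 - 60 + (-60)²) = -14355 + (39 - 60 + 3600) = -14355 + 3579 = -10776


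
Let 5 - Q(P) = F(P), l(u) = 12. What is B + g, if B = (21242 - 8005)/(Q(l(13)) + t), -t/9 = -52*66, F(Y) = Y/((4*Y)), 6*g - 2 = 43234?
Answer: 127215082/17653 ≈ 7206.4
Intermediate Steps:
g = 7206 (g = ⅓ + (⅙)*43234 = ⅓ + 21617/3 = 7206)
F(Y) = ¼ (F(Y) = Y*(1/(4*Y)) = ¼)
Q(P) = 19/4 (Q(P) = 5 - 1*¼ = 5 - ¼ = 19/4)
t = 30888 (t = -(-468)*66 = -9*(-3432) = 30888)
B = 7564/17653 (B = (21242 - 8005)/(19/4 + 30888) = 13237/(123571/4) = 13237*(4/123571) = 7564/17653 ≈ 0.42848)
B + g = 7564/17653 + 7206 = 127215082/17653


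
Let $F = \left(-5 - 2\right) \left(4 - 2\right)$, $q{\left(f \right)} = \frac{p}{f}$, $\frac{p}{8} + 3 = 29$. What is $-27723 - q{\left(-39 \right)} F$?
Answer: $- \frac{83393}{3} \approx -27798.0$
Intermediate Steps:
$p = 208$ ($p = -24 + 8 \cdot 29 = -24 + 232 = 208$)
$q{\left(f \right)} = \frac{208}{f}$
$F = -14$ ($F = \left(-7\right) 2 = -14$)
$-27723 - q{\left(-39 \right)} F = -27723 - \frac{208}{-39} \left(-14\right) = -27723 - 208 \left(- \frac{1}{39}\right) \left(-14\right) = -27723 - \left(- \frac{16}{3}\right) \left(-14\right) = -27723 - \frac{224}{3} = - \frac{83393}{3}$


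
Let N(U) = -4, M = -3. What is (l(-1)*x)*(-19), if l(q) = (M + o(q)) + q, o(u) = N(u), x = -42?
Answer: -6384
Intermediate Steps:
o(u) = -4
l(q) = -7 + q (l(q) = (-3 - 4) + q = -7 + q)
(l(-1)*x)*(-19) = ((-7 - 1)*(-42))*(-19) = -8*(-42)*(-19) = 336*(-19) = -6384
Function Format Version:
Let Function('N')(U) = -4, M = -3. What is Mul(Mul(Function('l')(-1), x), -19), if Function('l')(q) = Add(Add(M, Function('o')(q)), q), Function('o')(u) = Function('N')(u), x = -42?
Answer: -6384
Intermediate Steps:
Function('o')(u) = -4
Function('l')(q) = Add(-7, q) (Function('l')(q) = Add(Add(-3, -4), q) = Add(-7, q))
Mul(Mul(Function('l')(-1), x), -19) = Mul(Mul(Add(-7, -1), -42), -19) = Mul(Mul(-8, -42), -19) = Mul(336, -19) = -6384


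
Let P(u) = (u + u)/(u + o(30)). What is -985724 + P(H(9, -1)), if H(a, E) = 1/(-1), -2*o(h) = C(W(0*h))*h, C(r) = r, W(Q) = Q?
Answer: -985722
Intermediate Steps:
o(h) = 0 (o(h) = -0*h*h/2 = -0*h = -½*0 = 0)
H(a, E) = -1
P(u) = 2 (P(u) = (u + u)/(u + 0) = (2*u)/u = 2)
-985724 + P(H(9, -1)) = -985724 + 2 = -985722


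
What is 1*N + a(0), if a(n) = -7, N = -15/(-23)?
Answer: -146/23 ≈ -6.3478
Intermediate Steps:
N = 15/23 (N = -15*(-1/23) = 15/23 ≈ 0.65217)
1*N + a(0) = 1*(15/23) - 7 = 15/23 - 7 = -146/23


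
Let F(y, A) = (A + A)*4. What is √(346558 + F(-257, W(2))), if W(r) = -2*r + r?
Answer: √346542 ≈ 588.68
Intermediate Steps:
W(r) = -r
F(y, A) = 8*A (F(y, A) = (2*A)*4 = 8*A)
√(346558 + F(-257, W(2))) = √(346558 + 8*(-1*2)) = √(346558 + 8*(-2)) = √(346558 - 16) = √346542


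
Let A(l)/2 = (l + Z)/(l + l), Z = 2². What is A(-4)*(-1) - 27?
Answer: -27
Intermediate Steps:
Z = 4
A(l) = (4 + l)/l (A(l) = 2*((l + 4)/(l + l)) = 2*((4 + l)/((2*l))) = 2*((4 + l)*(1/(2*l))) = 2*((4 + l)/(2*l)) = (4 + l)/l)
A(-4)*(-1) - 27 = ((4 - 4)/(-4))*(-1) - 27 = -¼*0*(-1) - 27 = 0*(-1) - 27 = 0 - 27 = -27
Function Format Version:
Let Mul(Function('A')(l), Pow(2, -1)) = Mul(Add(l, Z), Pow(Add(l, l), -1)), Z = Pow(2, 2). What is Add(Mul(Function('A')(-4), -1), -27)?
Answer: -27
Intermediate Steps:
Z = 4
Function('A')(l) = Mul(Pow(l, -1), Add(4, l)) (Function('A')(l) = Mul(2, Mul(Add(l, 4), Pow(Add(l, l), -1))) = Mul(2, Mul(Add(4, l), Pow(Mul(2, l), -1))) = Mul(2, Mul(Add(4, l), Mul(Rational(1, 2), Pow(l, -1)))) = Mul(2, Mul(Rational(1, 2), Pow(l, -1), Add(4, l))) = Mul(Pow(l, -1), Add(4, l)))
Add(Mul(Function('A')(-4), -1), -27) = Add(Mul(Mul(Pow(-4, -1), Add(4, -4)), -1), -27) = Add(Mul(Mul(Rational(-1, 4), 0), -1), -27) = Add(Mul(0, -1), -27) = Add(0, -27) = -27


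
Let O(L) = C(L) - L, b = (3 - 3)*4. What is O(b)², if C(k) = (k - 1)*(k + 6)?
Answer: 36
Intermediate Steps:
C(k) = (-1 + k)*(6 + k)
b = 0 (b = 0*4 = 0)
O(L) = -6 + L² + 4*L (O(L) = (-6 + L² + 5*L) - L = -6 + L² + 4*L)
O(b)² = (-6 + 0² + 4*0)² = (-6 + 0 + 0)² = (-6)² = 36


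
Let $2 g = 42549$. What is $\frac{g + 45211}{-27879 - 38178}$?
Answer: $- \frac{132971}{132114} \approx -1.0065$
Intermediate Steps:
$g = \frac{42549}{2}$ ($g = \frac{1}{2} \cdot 42549 = \frac{42549}{2} \approx 21275.0$)
$\frac{g + 45211}{-27879 - 38178} = \frac{\frac{42549}{2} + 45211}{-27879 - 38178} = \frac{132971}{2 \left(-66057\right)} = \frac{132971}{2} \left(- \frac{1}{66057}\right) = - \frac{132971}{132114}$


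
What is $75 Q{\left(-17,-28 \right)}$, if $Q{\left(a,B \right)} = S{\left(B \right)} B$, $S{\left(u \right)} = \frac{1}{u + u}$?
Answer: $\frac{75}{2} \approx 37.5$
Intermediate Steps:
$S{\left(u \right)} = \frac{1}{2 u}$
$Q{\left(a,B \right)} = \frac{1}{2}$ ($Q{\left(a,B \right)} = \frac{1}{2 B} B = \frac{1}{2}$)
$75 Q{\left(-17,-28 \right)} = 75 \cdot \frac{1}{2} = \frac{75}{2}$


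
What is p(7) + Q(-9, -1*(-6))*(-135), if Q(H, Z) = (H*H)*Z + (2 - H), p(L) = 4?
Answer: -67091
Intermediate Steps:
Q(H, Z) = 2 - H + Z*H² (Q(H, Z) = H²*Z + (2 - H) = Z*H² + (2 - H) = 2 - H + Z*H²)
p(7) + Q(-9, -1*(-6))*(-135) = 4 + (2 - 1*(-9) - 1*(-6)*(-9)²)*(-135) = 4 + (2 + 9 + 6*81)*(-135) = 4 + (2 + 9 + 486)*(-135) = 4 + 497*(-135) = 4 - 67095 = -67091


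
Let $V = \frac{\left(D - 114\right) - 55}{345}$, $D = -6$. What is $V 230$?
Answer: $- \frac{350}{3} \approx -116.67$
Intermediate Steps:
$V = - \frac{35}{69}$ ($V = \frac{\left(-6 - 114\right) - 55}{345} = \left(-120 - 55\right) \frac{1}{345} = \left(-175\right) \frac{1}{345} = - \frac{35}{69} \approx -0.50725$)
$V 230 = \left(- \frac{35}{69}\right) 230 = - \frac{350}{3}$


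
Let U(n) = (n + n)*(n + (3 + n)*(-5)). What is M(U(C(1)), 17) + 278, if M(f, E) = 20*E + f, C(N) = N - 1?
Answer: 618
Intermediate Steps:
C(N) = -1 + N
U(n) = 2*n*(-15 - 4*n) (U(n) = (2*n)*(n + (-15 - 5*n)) = (2*n)*(-15 - 4*n) = 2*n*(-15 - 4*n))
M(f, E) = f + 20*E
M(U(C(1)), 17) + 278 = (-2*(-1 + 1)*(15 + 4*(-1 + 1)) + 20*17) + 278 = (-2*0*(15 + 4*0) + 340) + 278 = (-2*0*(15 + 0) + 340) + 278 = (-2*0*15 + 340) + 278 = (0 + 340) + 278 = 340 + 278 = 618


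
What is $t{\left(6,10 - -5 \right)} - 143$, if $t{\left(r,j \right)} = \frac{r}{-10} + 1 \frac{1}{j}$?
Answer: $- \frac{2153}{15} \approx -143.53$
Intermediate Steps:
$t{\left(r,j \right)} = \frac{1}{j} - \frac{r}{10}$ ($t{\left(r,j \right)} = r \left(- \frac{1}{10}\right) + \frac{1}{j} = - \frac{r}{10} + \frac{1}{j} = \frac{1}{j} - \frac{r}{10}$)
$t{\left(6,10 - -5 \right)} - 143 = \left(\frac{1}{10 - -5} - \frac{3}{5}\right) - 143 = \left(\frac{1}{10 + 5} - \frac{3}{5}\right) - 143 = \left(\frac{1}{15} - \frac{3}{5}\right) - 143 = - \frac{8}{15} - 143 = - \frac{2153}{15}$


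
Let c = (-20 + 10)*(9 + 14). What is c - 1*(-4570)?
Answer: 4340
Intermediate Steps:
c = -230 (c = -10*23 = -230)
c - 1*(-4570) = -230 - 1*(-4570) = -230 + 4570 = 4340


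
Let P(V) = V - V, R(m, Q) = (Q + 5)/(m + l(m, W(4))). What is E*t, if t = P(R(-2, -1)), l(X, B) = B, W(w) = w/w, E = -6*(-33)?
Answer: 0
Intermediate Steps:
E = 198
W(w) = 1
R(m, Q) = (5 + Q)/(1 + m) (R(m, Q) = (Q + 5)/(m + 1) = (5 + Q)/(1 + m))
P(V) = 0
t = 0
E*t = 198*0 = 0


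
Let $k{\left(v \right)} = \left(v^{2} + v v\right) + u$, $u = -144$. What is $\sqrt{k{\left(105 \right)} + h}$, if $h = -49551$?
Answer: $i \sqrt{27645} \approx 166.27 i$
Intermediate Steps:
$k{\left(v \right)} = -144 + 2 v^{2}$ ($k{\left(v \right)} = \left(v^{2} + v v\right) - 144 = \left(v^{2} + v^{2}\right) - 144 = 2 v^{2} - 144 = -144 + 2 v^{2}$)
$\sqrt{k{\left(105 \right)} + h} = \sqrt{\left(-144 + 2 \cdot 105^{2}\right) - 49551} = \sqrt{\left(-144 + 2 \cdot 11025\right) - 49551} = \sqrt{\left(-144 + 22050\right) - 49551} = \sqrt{21906 - 49551} = \sqrt{-27645} = i \sqrt{27645}$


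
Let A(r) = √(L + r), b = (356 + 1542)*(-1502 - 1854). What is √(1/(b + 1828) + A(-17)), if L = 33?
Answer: √4505515487515/1061310 ≈ 2.0000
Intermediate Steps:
b = -6369688 (b = 1898*(-3356) = -6369688)
A(r) = √(33 + r)
√(1/(b + 1828) + A(-17)) = √(1/(-6369688 + 1828) + √(33 - 17)) = √(1/(-6367860) + √16) = √(-1/6367860 + 4) = √(25471439/6367860) = √4505515487515/1061310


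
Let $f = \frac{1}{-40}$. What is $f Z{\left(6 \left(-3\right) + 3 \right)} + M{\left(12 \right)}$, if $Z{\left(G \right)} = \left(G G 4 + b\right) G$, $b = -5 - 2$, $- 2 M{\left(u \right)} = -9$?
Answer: $\frac{2715}{8} \approx 339.38$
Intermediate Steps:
$M{\left(u \right)} = \frac{9}{2}$ ($M{\left(u \right)} = \left(- \frac{1}{2}\right) \left(-9\right) = \frac{9}{2}$)
$b = -7$ ($b = -5 - 2 = -7$)
$Z{\left(G \right)} = G \left(-7 + 4 G^{2}\right)$ ($Z{\left(G \right)} = \left(G G 4 - 7\right) G = \left(G^{2} \cdot 4 - 7\right) G = \left(4 G^{2} - 7\right) G = \left(-7 + 4 G^{2}\right) G = G \left(-7 + 4 G^{2}\right)$)
$f = - \frac{1}{40} \approx -0.025$
$f Z{\left(6 \left(-3\right) + 3 \right)} + M{\left(12 \right)} = - \frac{\left(6 \left(-3\right) + 3\right) \left(-7 + 4 \left(6 \left(-3\right) + 3\right)^{2}\right)}{40} + \frac{9}{2} = - \frac{\left(-18 + 3\right) \left(-7 + 4 \left(-18 + 3\right)^{2}\right)}{40} + \frac{9}{2} = - \frac{\left(-15\right) \left(-7 + 4 \left(-15\right)^{2}\right)}{40} + \frac{9}{2} = - \frac{\left(-15\right) \left(-7 + 4 \cdot 225\right)}{40} + \frac{9}{2} = - \frac{\left(-15\right) \left(-7 + 900\right)}{40} + \frac{9}{2} = - \frac{\left(-15\right) 893}{40} + \frac{9}{2} = \left(- \frac{1}{40}\right) \left(-13395\right) + \frac{9}{2} = \frac{2679}{8} + \frac{9}{2} = \frac{2715}{8}$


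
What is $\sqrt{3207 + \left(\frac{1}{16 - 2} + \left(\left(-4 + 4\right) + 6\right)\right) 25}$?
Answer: $\frac{\sqrt{658322}}{14} \approx 57.955$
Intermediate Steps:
$\sqrt{3207 + \left(\frac{1}{16 - 2} + \left(\left(-4 + 4\right) + 6\right)\right) 25} = \sqrt{3207 + \left(\frac{1}{14} + \left(0 + 6\right)\right) 25} = \sqrt{3207 + \left(\frac{1}{14} + 6\right) 25} = \sqrt{3207 + \frac{85}{14} \cdot 25} = \sqrt{3207 + \frac{2125}{14}} = \sqrt{\frac{47023}{14}} = \frac{\sqrt{658322}}{14}$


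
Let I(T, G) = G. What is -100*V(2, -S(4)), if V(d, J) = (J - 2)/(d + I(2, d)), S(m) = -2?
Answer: 0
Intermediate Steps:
V(d, J) = (-2 + J)/(2*d) (V(d, J) = (J - 2)/(d + d) = (-2 + J)/((2*d)) = (-2 + J)*(1/(2*d)) = (-2 + J)/(2*d))
-100*V(2, -S(4)) = -50*(-2 - 1*(-2))/2 = -50*(-2 + 2)/2 = -50*0/2 = -100*0 = 0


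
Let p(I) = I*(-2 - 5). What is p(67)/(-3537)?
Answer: 469/3537 ≈ 0.13260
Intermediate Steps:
p(I) = -7*I (p(I) = I*(-7) = -7*I)
p(67)/(-3537) = -7*67/(-3537) = -469*(-1/3537) = 469/3537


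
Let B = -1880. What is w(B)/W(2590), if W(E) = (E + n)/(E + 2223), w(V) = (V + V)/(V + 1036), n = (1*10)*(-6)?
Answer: 452422/53383 ≈ 8.4750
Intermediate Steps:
n = -60 (n = 10*(-6) = -60)
w(V) = 2*V/(1036 + V) (w(V) = (2*V)/(1036 + V) = 2*V/(1036 + V))
W(E) = (-60 + E)/(2223 + E) (W(E) = (E - 60)/(E + 2223) = (-60 + E)/(2223 + E))
w(B)/W(2590) = (2*(-1880)/(1036 - 1880))/(((-60 + 2590)/(2223 + 2590))) = (2*(-1880)/(-844))/((2530/4813)) = (2*(-1880)*(-1/844))/(((1/4813)*2530)) = 940/(211*(2530/4813)) = (940/211)*(4813/2530) = 452422/53383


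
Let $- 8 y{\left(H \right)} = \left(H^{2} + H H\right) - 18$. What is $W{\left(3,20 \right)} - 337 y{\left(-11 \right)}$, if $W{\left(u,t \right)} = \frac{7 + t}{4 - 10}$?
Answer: $\frac{18863}{2} \approx 9431.5$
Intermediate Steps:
$W{\left(u,t \right)} = - \frac{7}{6} - \frac{t}{6}$ ($W{\left(u,t \right)} = \frac{7 + t}{-6} = \left(7 + t\right) \left(- \frac{1}{6}\right) = - \frac{7}{6} - \frac{t}{6}$)
$y{\left(H \right)} = \frac{9}{4} - \frac{H^{2}}{4}$ ($y{\left(H \right)} = - \frac{\left(H^{2} + H H\right) - 18}{8} = - \frac{\left(H^{2} + H^{2}\right) - 18}{8} = - \frac{2 H^{2} - 18}{8} = - \frac{-18 + 2 H^{2}}{8} = \frac{9}{4} - \frac{H^{2}}{4}$)
$W{\left(3,20 \right)} - 337 y{\left(-11 \right)} = \left(- \frac{7}{6} - \frac{10}{3}\right) - 337 \left(\frac{9}{4} - \frac{\left(-11\right)^{2}}{4}\right) = \left(- \frac{7}{6} - \frac{10}{3}\right) - 337 \left(\frac{9}{4} - \frac{121}{4}\right) = - \frac{9}{2} - 337 \left(\frac{9}{4} - \frac{121}{4}\right) = - \frac{9}{2} - -9436 = - \frac{9}{2} + 9436 = \frac{18863}{2}$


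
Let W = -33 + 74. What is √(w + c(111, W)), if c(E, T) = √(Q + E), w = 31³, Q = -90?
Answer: √(29791 + √21) ≈ 172.61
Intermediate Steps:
w = 29791
W = 41
c(E, T) = √(-90 + E)
√(w + c(111, W)) = √(29791 + √(-90 + 111)) = √(29791 + √21)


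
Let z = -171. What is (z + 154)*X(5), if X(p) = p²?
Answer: -425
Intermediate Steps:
(z + 154)*X(5) = (-171 + 154)*5² = -17*25 = -425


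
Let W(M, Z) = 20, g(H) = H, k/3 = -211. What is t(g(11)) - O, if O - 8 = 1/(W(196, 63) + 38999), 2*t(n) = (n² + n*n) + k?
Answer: -15880735/78038 ≈ -203.50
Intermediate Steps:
k = -633 (k = 3*(-211) = -633)
t(n) = -633/2 + n² (t(n) = ((n² + n*n) - 633)/2 = ((n² + n²) - 633)/2 = (2*n² - 633)/2 = (-633 + 2*n²)/2 = -633/2 + n²)
O = 312153/39019 (O = 8 + 1/(20 + 38999) = 8 + 1/39019 = 312153/39019 ≈ 8.0000)
t(g(11)) - O = (-633/2 + 11²) - 1*312153/39019 = (-633/2 + 121) - 312153/39019 = -391/2 - 312153/39019 = -15880735/78038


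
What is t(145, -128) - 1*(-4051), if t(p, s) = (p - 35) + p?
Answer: 4306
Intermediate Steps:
t(p, s) = -35 + 2*p (t(p, s) = (-35 + p) + p = -35 + 2*p)
t(145, -128) - 1*(-4051) = (-35 + 2*145) - 1*(-4051) = (-35 + 290) + 4051 = 255 + 4051 = 4306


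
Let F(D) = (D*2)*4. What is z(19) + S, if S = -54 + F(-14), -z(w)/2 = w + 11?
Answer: -226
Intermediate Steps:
z(w) = -22 - 2*w (z(w) = -2*(w + 11) = -2*(11 + w) = -22 - 2*w)
F(D) = 8*D (F(D) = (2*D)*4 = 8*D)
S = -166 (S = -54 + 8*(-14) = -54 - 112 = -166)
z(19) + S = (-22 - 2*19) - 166 = (-22 - 38) - 166 = -60 - 166 = -226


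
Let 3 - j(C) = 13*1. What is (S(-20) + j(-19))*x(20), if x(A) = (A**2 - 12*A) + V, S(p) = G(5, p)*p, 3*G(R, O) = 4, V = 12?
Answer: -18920/3 ≈ -6306.7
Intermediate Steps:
j(C) = -10 (j(C) = 3 - 13 = -10)
G(R, O) = 4/3 (G(R, O) = (1/3)*4 = 4/3)
S(p) = 4*p/3
x(A) = 12 + A**2 - 12*A (x(A) = (A**2 - 12*A) + 12 = 12 + A**2 - 12*A)
(S(-20) + j(-19))*x(20) = ((4/3)*(-20) - 10)*(12 + 20**2 - 12*20) = (-80/3 - 10)*(12 + 400 - 240) = -110/3*172 = -18920/3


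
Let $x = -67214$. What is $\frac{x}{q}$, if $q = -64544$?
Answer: $\frac{33607}{32272} \approx 1.0414$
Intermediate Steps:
$\frac{x}{q} = - \frac{67214}{-64544} = \left(-67214\right) \left(- \frac{1}{64544}\right) = \frac{33607}{32272}$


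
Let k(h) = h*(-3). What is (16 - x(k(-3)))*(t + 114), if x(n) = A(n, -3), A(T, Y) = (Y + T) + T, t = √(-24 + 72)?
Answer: 114 + 4*√3 ≈ 120.93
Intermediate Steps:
t = 4*√3 (t = √48 = 4*√3 ≈ 6.9282)
A(T, Y) = Y + 2*T (A(T, Y) = (T + Y) + T = Y + 2*T)
k(h) = -3*h
x(n) = -3 + 2*n
(16 - x(k(-3)))*(t + 114) = (16 - (-3 + 2*(-3*(-3))))*(4*√3 + 114) = (16 - (-3 + 2*9))*(114 + 4*√3) = (16 - (-3 + 18))*(114 + 4*√3) = (16 - 1*15)*(114 + 4*√3) = (16 - 15)*(114 + 4*√3) = 1*(114 + 4*√3) = 114 + 4*√3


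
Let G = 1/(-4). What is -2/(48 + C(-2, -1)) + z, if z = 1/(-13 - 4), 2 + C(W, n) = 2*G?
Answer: -159/1547 ≈ -0.10278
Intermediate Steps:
G = -¼ ≈ -0.25000
C(W, n) = -5/2 (C(W, n) = -2 + 2*(-¼) = -2 - ½ = -5/2)
z = -1/17 (z = 1/(-17) = -1/17 ≈ -0.058824)
-2/(48 + C(-2, -1)) + z = -2/(48 - 5/2) - 1/17 = -2/91/2 - 1/17 = -2*2/91 - 1/17 = -4/91 - 1/17 = -159/1547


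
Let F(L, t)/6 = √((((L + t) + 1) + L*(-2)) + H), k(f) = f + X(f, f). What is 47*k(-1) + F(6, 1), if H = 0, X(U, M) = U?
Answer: -94 + 12*I ≈ -94.0 + 12.0*I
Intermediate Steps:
k(f) = 2*f (k(f) = f + f = 2*f)
F(L, t) = 6*√(1 + t - L) (F(L, t) = 6*√((((L + t) + 1) + L*(-2)) + 0) = 6*√(((1 + L + t) - 2*L) + 0) = 6*√((1 + t - L) + 0) = 6*√(1 + t - L))
47*k(-1) + F(6, 1) = 47*(2*(-1)) + 6*√(1 + 1 - 1*6) = 47*(-2) + 6*√(1 + 1 - 6) = -94 + 6*√(-4) = -94 + 6*(2*I) = -94 + 12*I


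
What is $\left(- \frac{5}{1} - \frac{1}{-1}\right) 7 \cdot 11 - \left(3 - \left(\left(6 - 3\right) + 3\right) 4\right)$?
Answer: $-287$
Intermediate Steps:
$\left(- \frac{5}{1} - \frac{1}{-1}\right) 7 \cdot 11 - \left(3 - \left(\left(6 - 3\right) + 3\right) 4\right) = \left(\left(-5\right) 1 - -1\right) 7 \cdot 11 - \left(3 - \left(3 + 3\right) 4\right) = \left(-5 + 1\right) 7 \cdot 11 + \left(6 \cdot 4 - 3\right) = \left(-4\right) 7 \cdot 11 + \left(24 - 3\right) = \left(-28\right) 11 + 21 = -308 + 21 = -287$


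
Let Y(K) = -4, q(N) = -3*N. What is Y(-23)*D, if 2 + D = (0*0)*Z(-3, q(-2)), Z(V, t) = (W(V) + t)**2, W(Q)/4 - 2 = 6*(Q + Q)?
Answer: 8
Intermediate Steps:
W(Q) = 8 + 48*Q (W(Q) = 8 + 4*(6*(Q + Q)) = 8 + 4*(6*(2*Q)) = 8 + 4*(12*Q) = 8 + 48*Q)
Z(V, t) = (8 + t + 48*V)**2 (Z(V, t) = ((8 + 48*V) + t)**2 = (8 + t + 48*V)**2)
D = -2 (D = -2 + (0*0)*(8 - 3*(-2) + 48*(-3))**2 = -2 + 0*(8 + 6 - 144)**2 = -2 + 0*(-130)**2 = -2 + 0*16900 = -2 + 0 = -2)
Y(-23)*D = -4*(-2) = 8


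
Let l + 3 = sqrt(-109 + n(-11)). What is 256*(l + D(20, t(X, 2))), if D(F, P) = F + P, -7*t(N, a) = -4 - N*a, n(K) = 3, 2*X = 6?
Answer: 33024/7 + 256*I*sqrt(106) ≈ 4717.7 + 2635.7*I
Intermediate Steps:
X = 3 (X = (1/2)*6 = 3)
l = -3 + I*sqrt(106) (l = -3 + sqrt(-109 + 3) = -3 + sqrt(-106) = -3 + I*sqrt(106) ≈ -3.0 + 10.296*I)
t(N, a) = 4/7 + N*a/7 (t(N, a) = -(-4 - N*a)/7 = 4/7 + N*a/7)
256*(l + D(20, t(X, 2))) = 256*((-3 + I*sqrt(106)) + (20 + (4/7 + (1/7)*3*2))) = 256*((-3 + I*sqrt(106)) + (20 + (4/7 + 6/7))) = 256*((-3 + I*sqrt(106)) + (20 + 10/7)) = 256*((-3 + I*sqrt(106)) + 150/7) = 256*(129/7 + I*sqrt(106)) = 33024/7 + 256*I*sqrt(106)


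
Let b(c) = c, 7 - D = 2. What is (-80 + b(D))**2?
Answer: 5625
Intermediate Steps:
D = 5 (D = 7 - 1*2 = 7 - 2 = 5)
(-80 + b(D))**2 = (-80 + 5)**2 = (-75)**2 = 5625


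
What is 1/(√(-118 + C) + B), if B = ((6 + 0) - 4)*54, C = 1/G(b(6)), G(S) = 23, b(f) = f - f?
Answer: 2484/270985 - I*√62399/270985 ≈ 0.0091666 - 0.00092181*I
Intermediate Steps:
b(f) = 0
C = 1/23 ≈ 0.043478
B = 108 (B = (6 - 4)*54 = 2*54 = 108)
1/(√(-118 + C) + B) = 1/(√(-118 + 1/23) + 108) = 1/(√(-2713/23) + 108) = 1/(I*√62399/23 + 108) = 1/(108 + I*√62399/23)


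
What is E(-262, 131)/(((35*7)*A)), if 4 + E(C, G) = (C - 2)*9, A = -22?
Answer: 34/77 ≈ 0.44156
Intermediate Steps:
E(C, G) = -22 + 9*C (E(C, G) = -4 + (C - 2)*9 = -4 + (-2 + C)*9 = -4 + (-18 + 9*C) = -22 + 9*C)
E(-262, 131)/(((35*7)*A)) = (-22 + 9*(-262))/(((35*7)*(-22))) = (-22 - 2358)/((245*(-22))) = -2380/(-5390) = -2380*(-1/5390) = 34/77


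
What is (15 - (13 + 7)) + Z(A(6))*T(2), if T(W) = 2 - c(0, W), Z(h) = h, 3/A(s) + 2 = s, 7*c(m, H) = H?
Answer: -26/7 ≈ -3.7143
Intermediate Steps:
c(m, H) = H/7
A(s) = 3/(-2 + s)
T(W) = 2 - W/7
(15 - (13 + 7)) + Z(A(6))*T(2) = (15 - (13 + 7)) + (3/(-2 + 6))*(2 - ⅐*2) = (15 - 1*20) + (3/4)*(2 - 2/7) = (15 - 20) + (3*(¼))*(12/7) = -5 + (¾)*(12/7) = -5 + 9/7 = -26/7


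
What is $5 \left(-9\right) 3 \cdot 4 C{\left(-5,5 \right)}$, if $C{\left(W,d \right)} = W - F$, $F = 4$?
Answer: $4860$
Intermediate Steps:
$C{\left(W,d \right)} = -4 + W$ ($C{\left(W,d \right)} = W - 4 = -4 + W$)
$5 \left(-9\right) 3 \cdot 4 C{\left(-5,5 \right)} = 5 \left(-9\right) 3 \cdot 4 \left(-4 - 5\right) = - 45 \cdot 12 \left(-9\right) = \left(-45\right) \left(-108\right) = 4860$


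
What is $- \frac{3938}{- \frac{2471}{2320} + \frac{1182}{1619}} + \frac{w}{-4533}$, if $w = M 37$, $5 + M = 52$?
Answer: $\frac{67047423100969}{5703914697} \approx 11755.0$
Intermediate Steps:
$M = 47$ ($M = -5 + 52 = 47$)
$w = 1739$ ($w = 47 \cdot 37 = 1739$)
$- \frac{3938}{- \frac{2471}{2320} + \frac{1182}{1619}} + \frac{w}{-4533} = - \frac{3938}{- \frac{2471}{2320} + \frac{1182}{1619}} + \frac{1739}{-4533} = - \frac{3938}{\left(-2471\right) \frac{1}{2320} + 1182 \cdot \frac{1}{1619}} + 1739 \left(- \frac{1}{4533}\right) = - \frac{3938}{- \frac{2471}{2320} + \frac{1182}{1619}} - \frac{1739}{4533} = - \frac{3938}{- \frac{1258309}{3756080}} - \frac{1739}{4533} = \left(-3938\right) \left(- \frac{3756080}{1258309}\right) - \frac{1739}{4533} = \frac{14791443040}{1258309} - \frac{1739}{4533} = \frac{67047423100969}{5703914697}$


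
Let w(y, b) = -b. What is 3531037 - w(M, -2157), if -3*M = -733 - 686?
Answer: 3528880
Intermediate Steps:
M = 473 (M = -(-733 - 686)/3 = -⅓*(-1419) = 473)
3531037 - w(M, -2157) = 3531037 - (-1)*(-2157) = 3531037 - 1*2157 = 3531037 - 2157 = 3528880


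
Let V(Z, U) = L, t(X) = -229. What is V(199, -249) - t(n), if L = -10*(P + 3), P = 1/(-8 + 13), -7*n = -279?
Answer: 197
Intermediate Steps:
n = 279/7 (n = -1/7*(-279) = 279/7 ≈ 39.857)
P = 1/5 ≈ 0.20000
L = -32 (L = -10*(1/5 + 3) = -10*16/5 = -32)
V(Z, U) = -32
V(199, -249) - t(n) = -32 - 1*(-229) = -32 + 229 = 197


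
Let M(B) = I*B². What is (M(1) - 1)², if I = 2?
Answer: 1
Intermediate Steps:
M(B) = 2*B²
(M(1) - 1)² = (2*1² - 1)² = (2*1 - 1)² = (2 - 1)² = 1² = 1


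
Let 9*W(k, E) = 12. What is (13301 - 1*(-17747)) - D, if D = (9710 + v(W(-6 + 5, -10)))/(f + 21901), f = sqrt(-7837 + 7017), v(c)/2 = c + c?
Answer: 44676311691878/1438963863 + 58292*I*sqrt(205)/1438963863 ≈ 31048.0 + 0.00058001*I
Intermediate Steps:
W(k, E) = 4/3 (W(k, E) = (1/9)*12 = 4/3)
v(c) = 4*c (v(c) = 2*(c + c) = 2*(2*c) = 4*c)
f = 2*I*sqrt(205) (f = sqrt(-820) = 2*I*sqrt(205) ≈ 28.636*I)
D = 29146/(3*(21901 + 2*I*sqrt(205))) (D = (9710 + 4*(4/3))/(2*I*sqrt(205) + 21901) = (9710 + 16/3)/(21901 + 2*I*sqrt(205)) = 29146/(3*(21901 + 2*I*sqrt(205))) ≈ 0.4436 - 0.00058001*I)
(13301 - 1*(-17747)) - D = (13301 - 1*(-17747)) - (638326546/1438963863 - 58292*I*sqrt(205)/1438963863) = (13301 + 17747) + (-638326546/1438963863 + 58292*I*sqrt(205)/1438963863) = 31048 + (-638326546/1438963863 + 58292*I*sqrt(205)/1438963863) = 44676311691878/1438963863 + 58292*I*sqrt(205)/1438963863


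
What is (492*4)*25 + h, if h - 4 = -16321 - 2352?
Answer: 30531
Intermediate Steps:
h = -18669 (h = 4 + (-16321 - 2352) = 4 - 18673 = -18669)
(492*4)*25 + h = (492*4)*25 - 18669 = 1968*25 - 18669 = 49200 - 18669 = 30531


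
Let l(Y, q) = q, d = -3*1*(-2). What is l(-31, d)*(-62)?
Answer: -372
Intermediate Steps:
d = 6 (d = -3*(-2) = 6)
l(-31, d)*(-62) = 6*(-62) = -372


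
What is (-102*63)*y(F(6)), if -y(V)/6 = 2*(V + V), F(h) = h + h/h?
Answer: 1079568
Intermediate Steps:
F(h) = 1 + h (F(h) = h + 1 = 1 + h)
y(V) = -24*V (y(V) = -12*(V + V) = -12*2*V = -24*V)
(-102*63)*y(F(6)) = (-102*63)*(-24*(1 + 6)) = -(-154224)*7 = -6426*(-168) = 1079568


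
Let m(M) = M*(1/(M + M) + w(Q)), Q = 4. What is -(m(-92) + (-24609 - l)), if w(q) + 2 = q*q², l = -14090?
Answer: 32445/2 ≈ 16223.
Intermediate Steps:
w(q) = -2 + q³ (w(q) = -2 + q*q² = -2 + q³)
m(M) = M*(62 + 1/(2*M)) (m(M) = M*(1/(M + M) + (-2 + 4³)) = M*(1/(2*M) + (-2 + 64)) = M*(1/(2*M) + 62) = M*(62 + 1/(2*M)))
-(m(-92) + (-24609 - l)) = -((½ + 62*(-92)) + (-24609 - 1*(-14090))) = -((½ - 5704) + (-24609 + 14090)) = -(-11407/2 - 10519) = -1*(-32445/2) = 32445/2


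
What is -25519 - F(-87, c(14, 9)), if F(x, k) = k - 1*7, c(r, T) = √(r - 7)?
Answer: -25512 - √7 ≈ -25515.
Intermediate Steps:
c(r, T) = √(-7 + r)
F(x, k) = -7 + k (F(x, k) = k - 7 = -7 + k)
-25519 - F(-87, c(14, 9)) = -25519 - (-7 + √(-7 + 14)) = -25519 - (-7 + √7) = -25519 + (7 - √7) = -25512 - √7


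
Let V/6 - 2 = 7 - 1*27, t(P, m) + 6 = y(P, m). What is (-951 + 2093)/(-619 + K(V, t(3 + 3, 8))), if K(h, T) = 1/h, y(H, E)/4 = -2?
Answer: -123336/66853 ≈ -1.8449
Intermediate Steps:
y(H, E) = -8 (y(H, E) = 4*(-2) = -8)
t(P, m) = -14 (t(P, m) = -6 - 8 = -14)
V = -108 (V = 12 + 6*(7 - 1*27) = 12 + 6*(7 - 27) = 12 + 6*(-20) = 12 - 120 = -108)
(-951 + 2093)/(-619 + K(V, t(3 + 3, 8))) = (-951 + 2093)/(-619 + 1/(-108)) = 1142/(-619 - 1/108) = 1142/(-66853/108) = 1142*(-108/66853) = -123336/66853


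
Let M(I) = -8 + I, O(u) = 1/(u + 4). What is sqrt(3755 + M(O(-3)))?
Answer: 2*sqrt(937) ≈ 61.221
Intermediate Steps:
O(u) = 1/(4 + u)
sqrt(3755 + M(O(-3))) = sqrt(3755 + (-8 + 1/(4 - 3))) = sqrt(3755 + (-8 + 1/1)) = sqrt(3755 + (-8 + 1)) = sqrt(3755 - 7) = sqrt(3748) = 2*sqrt(937)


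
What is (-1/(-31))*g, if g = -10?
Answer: -10/31 ≈ -0.32258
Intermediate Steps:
(-1/(-31))*g = -1/(-31)*(-10) = -1*(-1/31)*(-10) = (1/31)*(-10) = -10/31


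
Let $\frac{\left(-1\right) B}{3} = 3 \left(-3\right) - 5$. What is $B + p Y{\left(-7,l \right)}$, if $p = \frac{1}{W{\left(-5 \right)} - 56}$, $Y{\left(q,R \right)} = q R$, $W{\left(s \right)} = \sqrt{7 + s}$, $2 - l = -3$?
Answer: $\frac{66794}{1567} + \frac{35 \sqrt{2}}{3134} \approx 42.641$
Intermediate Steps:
$l = 5$ ($l = 2 - -3 = 2 + 3 = 5$)
$B = 42$ ($B = - 3 \left(3 \left(-3\right) - 5\right) = - 3 \left(-9 - 5\right) = \left(-3\right) \left(-14\right) = 42$)
$Y{\left(q,R \right)} = R q$
$p = \frac{1}{-56 + \sqrt{2}}$ ($p = \frac{1}{\sqrt{7 - 5} - 56} = \frac{1}{\sqrt{2} - 56} = \frac{1}{-56 + \sqrt{2}} \approx -0.01832$)
$B + p Y{\left(-7,l \right)} = 42 + \left(- \frac{28}{1567} - \frac{\sqrt{2}}{3134}\right) 5 \left(-7\right) = 42 + \left(- \frac{28}{1567} - \frac{\sqrt{2}}{3134}\right) \left(-35\right) = 42 + \left(\frac{980}{1567} + \frac{35 \sqrt{2}}{3134}\right) = \frac{66794}{1567} + \frac{35 \sqrt{2}}{3134}$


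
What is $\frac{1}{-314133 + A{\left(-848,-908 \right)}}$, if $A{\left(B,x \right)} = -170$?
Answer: $- \frac{1}{314303} \approx -3.1816 \cdot 10^{-6}$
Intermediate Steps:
$\frac{1}{-314133 + A{\left(-848,-908 \right)}} = \frac{1}{-314133 - 170} = \frac{1}{-314303} = - \frac{1}{314303}$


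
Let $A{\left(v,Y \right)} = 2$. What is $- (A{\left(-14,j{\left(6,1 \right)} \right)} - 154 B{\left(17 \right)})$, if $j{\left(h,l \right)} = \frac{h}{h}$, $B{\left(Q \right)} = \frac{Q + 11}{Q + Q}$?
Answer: $\frac{2122}{17} \approx 124.82$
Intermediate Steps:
$B{\left(Q \right)} = \frac{11 + Q}{2 Q}$
$j{\left(h,l \right)} = 1$
$- (A{\left(-14,j{\left(6,1 \right)} \right)} - 154 B{\left(17 \right)}) = - (2 - 154 \frac{11 + 17}{2 \cdot 17}) = - (2 - 154 \cdot \frac{1}{2} \cdot \frac{1}{17} \cdot 28) = - (2 - \frac{2156}{17}) = \left(-1\right) \left(- \frac{2122}{17}\right) = \frac{2122}{17}$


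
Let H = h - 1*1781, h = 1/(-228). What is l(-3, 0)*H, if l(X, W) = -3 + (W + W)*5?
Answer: 406069/76 ≈ 5343.0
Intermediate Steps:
h = -1/228 ≈ -0.0043860
l(X, W) = -3 + 10*W (l(X, W) = -3 + (2*W)*5 = -3 + 10*W)
H = -406069/228 (H = -1/228 - 1*1781 = -1/228 - 1781 = -406069/228 ≈ -1781.0)
l(-3, 0)*H = (-3 + 10*0)*(-406069/228) = (-3 + 0)*(-406069/228) = -3*(-406069/228) = 406069/76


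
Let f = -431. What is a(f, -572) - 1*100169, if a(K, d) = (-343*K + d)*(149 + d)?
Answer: -62391572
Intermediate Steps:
a(K, d) = (149 + d)*(d - 343*K) (a(K, d) = (d - 343*K)*(149 + d) = (149 + d)*(d - 343*K))
a(f, -572) - 1*100169 = ((-572)² - 51107*(-431) + 149*(-572) - 343*(-431)*(-572)) - 1*100169 = (327184 + 22027117 - 85228 - 84560476) - 100169 = -62291403 - 100169 = -62391572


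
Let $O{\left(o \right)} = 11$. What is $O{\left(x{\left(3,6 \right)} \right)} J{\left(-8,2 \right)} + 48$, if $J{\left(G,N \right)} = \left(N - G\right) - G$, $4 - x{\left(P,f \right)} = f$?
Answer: $246$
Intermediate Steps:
$x{\left(P,f \right)} = 4 - f$
$J{\left(G,N \right)} = N - 2 G$
$O{\left(x{\left(3,6 \right)} \right)} J{\left(-8,2 \right)} + 48 = 11 \left(2 - -16\right) + 48 = 11 \left(2 + 16\right) + 48 = 11 \cdot 18 + 48 = 198 + 48 = 246$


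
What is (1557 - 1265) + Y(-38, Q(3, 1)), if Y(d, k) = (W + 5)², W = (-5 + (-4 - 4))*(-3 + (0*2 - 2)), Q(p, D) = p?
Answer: 5192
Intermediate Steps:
W = 65 (W = (-5 - 8)*(-3 + (0 - 2)) = -13*(-3 - 2) = -13*(-5) = 65)
Y(d, k) = 4900 (Y(d, k) = (65 + 5)² = 70² = 4900)
(1557 - 1265) + Y(-38, Q(3, 1)) = (1557 - 1265) + 4900 = 292 + 4900 = 5192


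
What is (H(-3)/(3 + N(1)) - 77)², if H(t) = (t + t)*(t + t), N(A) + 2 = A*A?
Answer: 3481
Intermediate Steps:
N(A) = -2 + A² (N(A) = -2 + A*A = -2 + A²)
H(t) = 4*t² (H(t) = (2*t)*(2*t) = 4*t²)
(H(-3)/(3 + N(1)) - 77)² = ((4*(-3)²)/(3 + (-2 + 1²)) - 77)² = ((4*9)/(3 + (-2 + 1)) - 77)² = (36/(3 - 1) - 77)² = (36/2 - 77)² = ((½)*36 - 77)² = (18 - 77)² = (-59)² = 3481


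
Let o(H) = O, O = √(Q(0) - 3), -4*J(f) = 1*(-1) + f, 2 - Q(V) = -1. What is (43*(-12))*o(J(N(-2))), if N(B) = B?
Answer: 0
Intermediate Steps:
Q(V) = 3 (Q(V) = 2 - 1*(-1) = 2 + 1 = 3)
J(f) = ¼ - f/4 (J(f) = -(1*(-1) + f)/4 = -(-1 + f)/4 = ¼ - f/4)
O = 0 (O = √(3 - 3) = √0 = 0)
o(H) = 0
(43*(-12))*o(J(N(-2))) = (43*(-12))*0 = -516*0 = 0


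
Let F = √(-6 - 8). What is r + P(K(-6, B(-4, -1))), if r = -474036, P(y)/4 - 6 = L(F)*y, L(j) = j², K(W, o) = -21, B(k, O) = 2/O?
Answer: -472836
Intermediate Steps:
F = I*√14 (F = √(-14) = I*√14 ≈ 3.7417*I)
P(y) = 24 - 56*y (P(y) = 24 + 4*((I*√14)²*y) = 24 + 4*(-14*y) = 24 - 56*y)
r + P(K(-6, B(-4, -1))) = -474036 + (24 - 56*(-21)) = -474036 + (24 + 1176) = -474036 + 1200 = -472836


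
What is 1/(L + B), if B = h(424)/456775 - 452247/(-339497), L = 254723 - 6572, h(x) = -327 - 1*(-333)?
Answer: 155073742175/38481910771628832 ≈ 4.0298e-6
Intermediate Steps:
h(x) = 6 (h(x) = -327 + 333 = 6)
L = 248151
B = 206577160407/155073742175 (B = 6/456775 - 452247/(-339497) = 6*(1/456775) - 452247*(-1/339497) = 6/456775 + 452247/339497 = 206577160407/155073742175 ≈ 1.3321)
1/(L + B) = 1/(248151 + 206577160407/155073742175) = 1/(38481910771628832/155073742175) = 155073742175/38481910771628832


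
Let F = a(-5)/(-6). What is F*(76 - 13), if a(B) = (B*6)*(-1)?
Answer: -315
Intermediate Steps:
a(B) = -6*B (a(B) = (6*B)*(-1) = -6*B)
F = -5 (F = -6*(-5)/(-6) = 30*(-1/6) = -5)
F*(76 - 13) = -5*(76 - 13) = -5*63 = -315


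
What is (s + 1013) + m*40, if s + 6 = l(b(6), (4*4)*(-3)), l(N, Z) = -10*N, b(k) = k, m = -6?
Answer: 707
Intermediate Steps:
s = -66 (s = -6 - 10*6 = -6 - 60 = -66)
(s + 1013) + m*40 = (-66 + 1013) - 6*40 = 947 - 240 = 707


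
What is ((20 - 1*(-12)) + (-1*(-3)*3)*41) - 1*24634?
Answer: -24233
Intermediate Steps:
((20 - 1*(-12)) + (-1*(-3)*3)*41) - 1*24634 = ((20 + 12) + (3*3)*41) - 24634 = (32 + 9*41) - 24634 = (32 + 369) - 24634 = 401 - 24634 = -24233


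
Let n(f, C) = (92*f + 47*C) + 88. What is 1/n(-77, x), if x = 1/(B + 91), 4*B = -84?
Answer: -70/489673 ≈ -0.00014295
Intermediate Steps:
B = -21 (B = (¼)*(-84) = -21)
x = 1/70 (x = 1/(-21 + 91) = 1/70 ≈ 0.014286)
n(f, C) = 88 + 47*C + 92*f (n(f, C) = (47*C + 92*f) + 88 = 88 + 47*C + 92*f)
1/n(-77, x) = 1/(88 + 47*(1/70) + 92*(-77)) = 1/(88 + 47/70 - 7084) = 1/(-489673/70) = -70/489673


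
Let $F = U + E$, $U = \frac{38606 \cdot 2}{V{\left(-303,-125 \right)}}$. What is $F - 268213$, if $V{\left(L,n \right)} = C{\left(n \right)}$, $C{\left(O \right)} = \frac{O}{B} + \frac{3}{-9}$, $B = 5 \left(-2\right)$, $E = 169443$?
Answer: $- \frac{6746938}{73} \approx -92424.0$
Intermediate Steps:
$B = -10$
$C{\left(O \right)} = - \frac{1}{3} - \frac{O}{10}$ ($C{\left(O \right)} = \frac{O}{-10} + \frac{3}{-9} = O \left(- \frac{1}{10}\right) + 3 \left(- \frac{1}{9}\right) = - \frac{O}{10} - \frac{1}{3} = - \frac{1}{3} - \frac{O}{10}$)
$V{\left(L,n \right)} = - \frac{1}{3} - \frac{n}{10}$
$U = \frac{463272}{73}$ ($U = \frac{38606 \cdot 2}{- \frac{1}{3} - - \frac{25}{2}} = \frac{77212}{- \frac{1}{3} + \frac{25}{2}} = \frac{77212}{\frac{73}{6}} = 77212 \cdot \frac{6}{73} = \frac{463272}{73} \approx 6346.2$)
$F = \frac{12832611}{73}$ ($F = \frac{463272}{73} + 169443 = \frac{12832611}{73} \approx 1.7579 \cdot 10^{5}$)
$F - 268213 = \frac{12832611}{73} - 268213 = - \frac{6746938}{73}$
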